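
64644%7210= 6964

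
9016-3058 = 5958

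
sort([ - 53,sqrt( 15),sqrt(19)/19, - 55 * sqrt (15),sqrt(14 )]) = [ - 55 * sqrt(15 ),  -  53,sqrt(19) /19,sqrt(14),sqrt(15)] 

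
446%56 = 54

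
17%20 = 17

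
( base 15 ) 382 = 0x31D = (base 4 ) 30131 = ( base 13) 494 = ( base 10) 797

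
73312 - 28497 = 44815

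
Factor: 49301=7^1*7043^1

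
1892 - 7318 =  - 5426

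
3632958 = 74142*49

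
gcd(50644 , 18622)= 2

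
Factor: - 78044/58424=  -  2^(- 1 )*67^( - 1 ) *179^1=- 179/134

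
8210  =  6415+1795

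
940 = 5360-4420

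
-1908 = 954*( - 2)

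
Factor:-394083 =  - 3^2*43787^1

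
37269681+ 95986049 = 133255730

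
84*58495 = 4913580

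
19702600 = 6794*2900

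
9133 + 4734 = 13867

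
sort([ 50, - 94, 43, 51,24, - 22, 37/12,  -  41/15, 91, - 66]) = [ - 94, - 66, - 22, - 41/15, 37/12, 24,43,50, 51, 91]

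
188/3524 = 47/881 = 0.05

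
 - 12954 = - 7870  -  5084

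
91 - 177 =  - 86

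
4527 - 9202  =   - 4675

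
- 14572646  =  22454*(  -  649) 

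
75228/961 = 78+270/961 = 78.28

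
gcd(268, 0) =268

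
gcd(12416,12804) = 388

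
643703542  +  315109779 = 958813321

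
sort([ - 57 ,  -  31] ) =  [ - 57 , - 31] 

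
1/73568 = 1/73568=0.00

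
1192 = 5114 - 3922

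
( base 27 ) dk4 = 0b10011100100101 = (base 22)kfb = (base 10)10021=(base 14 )391B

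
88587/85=5211/5=   1042.20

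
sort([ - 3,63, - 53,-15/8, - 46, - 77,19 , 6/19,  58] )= [ - 77, - 53,  -  46, - 3,  -  15/8, 6/19, 19,58,63]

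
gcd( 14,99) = 1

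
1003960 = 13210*76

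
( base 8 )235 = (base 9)184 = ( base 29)5C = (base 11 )133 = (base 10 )157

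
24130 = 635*38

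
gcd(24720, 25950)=30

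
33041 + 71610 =104651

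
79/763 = 79/763 = 0.10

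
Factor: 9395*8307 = 78044265 =3^2*5^1 * 13^1 * 71^1* 1879^1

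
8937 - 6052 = 2885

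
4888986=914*5349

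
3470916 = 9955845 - 6484929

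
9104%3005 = 89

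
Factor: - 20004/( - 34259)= 2^2*3^1*1667^1*34259^ ( - 1 ) 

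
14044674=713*19698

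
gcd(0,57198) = 57198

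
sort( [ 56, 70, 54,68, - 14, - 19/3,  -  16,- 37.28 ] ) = [ - 37.28,-16, - 14,-19/3, 54, 56 , 68, 70]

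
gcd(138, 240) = 6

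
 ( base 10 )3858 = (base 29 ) 4h1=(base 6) 25510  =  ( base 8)7422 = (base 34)3bg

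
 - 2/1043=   -  1 + 1041/1043= - 0.00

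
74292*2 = 148584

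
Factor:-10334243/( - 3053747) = 467^1*22129^1*3053747^ (-1)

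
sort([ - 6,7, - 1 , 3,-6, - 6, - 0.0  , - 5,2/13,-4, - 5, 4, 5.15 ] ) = [ - 6,  -  6, - 6, - 5, - 5, - 4, - 1, - 0.0,2/13,3, 4, 5.15,7]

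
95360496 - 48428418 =46932078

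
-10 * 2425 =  - 24250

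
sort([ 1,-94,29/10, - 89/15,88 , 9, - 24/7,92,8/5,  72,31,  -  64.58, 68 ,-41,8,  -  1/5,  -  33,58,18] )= [-94, - 64.58,  -  41,  -  33, - 89/15, - 24/7,- 1/5,1,  8/5,29/10, 8,9,18,31, 58, 68,72 , 88,92 ]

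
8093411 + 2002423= 10095834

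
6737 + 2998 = 9735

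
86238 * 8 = 689904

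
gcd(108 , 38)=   2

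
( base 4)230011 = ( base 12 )1771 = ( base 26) 44D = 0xB05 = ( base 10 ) 2821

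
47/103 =47/103 = 0.46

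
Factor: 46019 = 17^1*2707^1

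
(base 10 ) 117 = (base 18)69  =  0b1110101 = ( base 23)52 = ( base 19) 63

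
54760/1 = 54760 = 54760.00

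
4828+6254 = 11082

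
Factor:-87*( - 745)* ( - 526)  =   - 2^1*3^1*5^1*29^1*149^1*263^1 = - 34092690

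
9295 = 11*845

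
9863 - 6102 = 3761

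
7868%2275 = 1043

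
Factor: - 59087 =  - 7^1*23^1*367^1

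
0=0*66351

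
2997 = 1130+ 1867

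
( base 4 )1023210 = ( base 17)GC8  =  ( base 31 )510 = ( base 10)4836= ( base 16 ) 12e4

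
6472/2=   3236 = 3236.00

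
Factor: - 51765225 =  - 3^1*5^2*103^1*6701^1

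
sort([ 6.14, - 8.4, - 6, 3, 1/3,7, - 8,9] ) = [-8.4,-8, - 6, 1/3, 3,6.14,7,9]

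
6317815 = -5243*( - 1205 )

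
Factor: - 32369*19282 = -624139058 = - 2^1*31^1*311^1*32369^1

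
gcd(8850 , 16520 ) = 590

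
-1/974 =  - 1  +  973/974 = -0.00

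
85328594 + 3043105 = 88371699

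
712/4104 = 89/513 = 0.17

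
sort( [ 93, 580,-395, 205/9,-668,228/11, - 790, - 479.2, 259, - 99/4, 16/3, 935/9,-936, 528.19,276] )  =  [  -  936 ,  -  790,  -  668, - 479.2, - 395, - 99/4,16/3,228/11, 205/9,93, 935/9,259, 276, 528.19, 580]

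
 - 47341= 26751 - 74092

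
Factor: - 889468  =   - 2^2* 222367^1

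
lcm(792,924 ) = 5544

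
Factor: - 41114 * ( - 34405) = 2^1 * 5^1  *  7^1 * 61^1*337^1*983^1 = 1414527170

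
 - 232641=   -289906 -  - 57265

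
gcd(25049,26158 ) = 1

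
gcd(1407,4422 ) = 201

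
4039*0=0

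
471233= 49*9617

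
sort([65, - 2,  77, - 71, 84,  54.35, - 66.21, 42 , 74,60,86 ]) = [ - 71,-66.21, - 2,42,  54.35,  60,65, 74,77,84,86]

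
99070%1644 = 430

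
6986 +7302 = 14288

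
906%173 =41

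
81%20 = 1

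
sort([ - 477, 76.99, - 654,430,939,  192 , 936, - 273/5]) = [ - 654,-477, - 273/5,  76.99, 192,430,936, 939] 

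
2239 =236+2003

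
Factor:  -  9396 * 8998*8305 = -2^3*3^4*5^1 * 11^2*29^1*151^1*409^1 = - 702147952440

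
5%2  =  1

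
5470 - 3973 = 1497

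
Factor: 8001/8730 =889/970 = 2^(-1 ) * 5^ ( - 1) * 7^1*97^( - 1)*127^1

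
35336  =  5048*7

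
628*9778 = 6140584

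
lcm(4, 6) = 12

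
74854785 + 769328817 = 844183602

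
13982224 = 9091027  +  4891197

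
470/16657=470/16657 = 0.03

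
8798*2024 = 17807152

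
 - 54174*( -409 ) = 22157166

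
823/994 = 823/994= 0.83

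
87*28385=2469495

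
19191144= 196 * 97914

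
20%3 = 2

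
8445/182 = 8445/182 = 46.40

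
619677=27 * 22951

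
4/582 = 2/291 = 0.01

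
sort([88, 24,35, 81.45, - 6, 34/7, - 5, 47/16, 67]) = [ - 6, - 5, 47/16,34/7,24, 35,67, 81.45, 88]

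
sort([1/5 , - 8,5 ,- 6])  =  [ - 8, - 6,1/5,  5 ] 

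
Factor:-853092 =  -  2^2*3^4*2633^1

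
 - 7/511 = -1+72/73 = - 0.01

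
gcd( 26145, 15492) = 3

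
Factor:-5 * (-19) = 95 = 5^1*19^1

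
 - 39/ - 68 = 39/68 = 0.57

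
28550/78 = 14275/39 = 366.03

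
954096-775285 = 178811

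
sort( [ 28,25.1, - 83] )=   [ - 83,25.1 , 28]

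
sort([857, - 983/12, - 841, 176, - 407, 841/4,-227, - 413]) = [ - 841, - 413,  -  407, - 227 , - 983/12, 176, 841/4, 857]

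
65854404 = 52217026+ 13637378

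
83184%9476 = 7376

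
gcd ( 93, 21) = 3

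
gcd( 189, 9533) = 1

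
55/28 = 55/28 =1.96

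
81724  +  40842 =122566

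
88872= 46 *1932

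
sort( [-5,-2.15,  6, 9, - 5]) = [ - 5, - 5, -2.15,6, 9] 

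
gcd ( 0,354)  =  354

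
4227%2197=2030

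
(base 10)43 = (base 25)1I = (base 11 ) 3A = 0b101011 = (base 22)1L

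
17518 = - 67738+85256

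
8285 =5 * 1657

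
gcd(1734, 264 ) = 6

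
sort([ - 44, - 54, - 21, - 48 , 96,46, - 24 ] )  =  [ - 54, - 48, - 44, - 24, - 21,46,96 ]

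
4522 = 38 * 119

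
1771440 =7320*242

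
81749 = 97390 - 15641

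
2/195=2/195 = 0.01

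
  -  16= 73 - 89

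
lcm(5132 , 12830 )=25660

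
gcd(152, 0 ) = 152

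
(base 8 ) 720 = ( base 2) 111010000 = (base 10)464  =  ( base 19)158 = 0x1d0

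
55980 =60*933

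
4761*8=38088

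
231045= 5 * 46209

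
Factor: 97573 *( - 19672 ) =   -  2^3*7^1*53^1*263^1*2459^1 = -1919456056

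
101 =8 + 93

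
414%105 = 99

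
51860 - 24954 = 26906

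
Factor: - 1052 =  - 2^2*263^1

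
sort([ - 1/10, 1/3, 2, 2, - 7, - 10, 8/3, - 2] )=[ - 10, - 7,  -  2, - 1/10, 1/3, 2, 2, 8/3 ]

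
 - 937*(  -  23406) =21931422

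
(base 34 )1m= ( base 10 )56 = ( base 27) 22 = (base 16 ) 38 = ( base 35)1l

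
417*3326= 1386942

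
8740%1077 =124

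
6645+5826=12471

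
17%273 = 17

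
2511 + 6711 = 9222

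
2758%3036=2758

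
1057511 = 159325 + 898186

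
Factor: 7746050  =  2^1 *5^2 * 13^1*17^1*701^1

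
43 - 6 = 37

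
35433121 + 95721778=131154899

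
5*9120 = 45600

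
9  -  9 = 0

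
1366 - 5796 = -4430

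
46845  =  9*5205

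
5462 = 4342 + 1120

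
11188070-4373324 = 6814746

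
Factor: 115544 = 2^3*11^1*13^1*101^1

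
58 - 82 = - 24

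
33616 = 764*44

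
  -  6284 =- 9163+2879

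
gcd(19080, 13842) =18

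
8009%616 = 1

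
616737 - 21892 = 594845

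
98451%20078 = 18139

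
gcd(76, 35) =1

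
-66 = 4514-4580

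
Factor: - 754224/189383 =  - 2^4*3^1*19^1 * 229^( - 1 )  =  - 912/229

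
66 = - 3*( - 22)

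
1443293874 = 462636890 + 980656984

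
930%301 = 27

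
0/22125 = 0 = 0.00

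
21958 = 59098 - 37140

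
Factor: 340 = 2^2*5^1*17^1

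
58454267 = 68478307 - 10024040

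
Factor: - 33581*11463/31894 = -2^ ( - 1) * 3^1 * 37^(- 1 )*431^ ( - 1)*3821^1*33581^1 = -  384939003/31894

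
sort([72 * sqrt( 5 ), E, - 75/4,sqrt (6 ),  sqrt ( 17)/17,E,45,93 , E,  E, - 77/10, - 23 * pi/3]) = [ - 23*pi/3, - 75/4, - 77/10,sqrt (17 ) /17,sqrt (6),E,E, E,E,45,93,72*sqrt (5 )] 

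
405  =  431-26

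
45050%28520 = 16530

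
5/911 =5/911 = 0.01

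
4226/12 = 352 + 1/6 = 352.17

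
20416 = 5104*4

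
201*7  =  1407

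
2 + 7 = 9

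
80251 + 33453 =113704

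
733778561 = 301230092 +432548469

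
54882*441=24202962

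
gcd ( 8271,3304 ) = 1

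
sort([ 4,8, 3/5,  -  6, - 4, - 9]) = [ - 9, - 6,  -  4,3/5  ,  4,  8]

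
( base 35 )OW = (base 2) 1101101000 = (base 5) 11442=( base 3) 1012022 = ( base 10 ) 872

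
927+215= 1142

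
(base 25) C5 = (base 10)305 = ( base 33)98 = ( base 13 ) 1A6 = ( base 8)461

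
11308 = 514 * 22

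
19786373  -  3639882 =16146491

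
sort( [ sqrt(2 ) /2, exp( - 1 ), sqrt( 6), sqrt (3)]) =[exp( - 1), sqrt (2) /2, sqrt( 3),sqrt( 6 ) ]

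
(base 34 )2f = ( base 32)2J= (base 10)83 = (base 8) 123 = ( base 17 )4F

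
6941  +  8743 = 15684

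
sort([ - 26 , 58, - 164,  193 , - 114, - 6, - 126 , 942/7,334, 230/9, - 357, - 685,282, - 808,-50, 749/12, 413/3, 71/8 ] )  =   [ - 808,-685, - 357,- 164,- 126, - 114,-50,-26, - 6 , 71/8,230/9,58, 749/12, 942/7, 413/3,  193 , 282, 334 ]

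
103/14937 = 103/14937=0.01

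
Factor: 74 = 2^1* 37^1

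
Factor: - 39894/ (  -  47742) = 61^1*73^( - 1) = 61/73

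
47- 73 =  - 26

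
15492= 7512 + 7980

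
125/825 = 5/33   =  0.15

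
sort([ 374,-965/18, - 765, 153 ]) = [-765,-965/18,153, 374] 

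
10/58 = 5/29 = 0.17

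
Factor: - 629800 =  - 2^3*5^2*47^1*67^1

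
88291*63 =5562333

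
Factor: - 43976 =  - 2^3 * 23^1 * 239^1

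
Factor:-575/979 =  - 5^2*11^ ( - 1)*23^1*89^(  -  1)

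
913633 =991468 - 77835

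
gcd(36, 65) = 1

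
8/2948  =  2/737 = 0.00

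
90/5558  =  45/2779 = 0.02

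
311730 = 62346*5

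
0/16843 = 0 =0.00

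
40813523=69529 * 587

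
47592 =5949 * 8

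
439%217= 5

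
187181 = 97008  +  90173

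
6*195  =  1170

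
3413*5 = 17065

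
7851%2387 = 690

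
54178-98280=- 44102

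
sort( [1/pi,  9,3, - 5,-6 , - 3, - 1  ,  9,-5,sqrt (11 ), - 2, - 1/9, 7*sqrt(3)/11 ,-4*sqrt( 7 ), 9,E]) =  [ - 4*sqrt(7),  -  6, - 5, - 5, - 3, -2, - 1, - 1/9, 1/pi, 7 *sqrt(3)/11,E, 3, sqrt(11 ), 9,9, 9]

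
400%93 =28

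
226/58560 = 113/29280 = 0.00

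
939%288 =75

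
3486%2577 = 909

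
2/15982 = 1/7991=0.00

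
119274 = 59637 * 2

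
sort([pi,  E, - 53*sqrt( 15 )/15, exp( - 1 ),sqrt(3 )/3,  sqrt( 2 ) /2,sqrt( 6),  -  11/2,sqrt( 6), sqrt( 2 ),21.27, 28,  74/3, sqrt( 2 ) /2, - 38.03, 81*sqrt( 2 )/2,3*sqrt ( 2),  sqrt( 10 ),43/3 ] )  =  [ - 38.03, - 53 *sqrt( 15 )/15, - 11/2, exp(-1), sqrt( 3) /3, sqrt( 2 )/2, sqrt(2)/2,  sqrt( 2 ),sqrt ( 6 ), sqrt( 6 ), E,pi,sqrt( 10),3*sqrt(2 ),  43/3,21.27, 74/3, 28,  81 * sqrt( 2 ) /2 ]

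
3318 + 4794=8112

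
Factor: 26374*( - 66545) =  - 1755057830  =  - 2^1*5^1*13187^1 * 13309^1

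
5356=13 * 412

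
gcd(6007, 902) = 1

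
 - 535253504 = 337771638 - 873025142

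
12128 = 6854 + 5274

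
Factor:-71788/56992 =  - 2^( - 3)*13^ ( - 1)*131^1 = - 131/104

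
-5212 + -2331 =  - 7543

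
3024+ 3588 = 6612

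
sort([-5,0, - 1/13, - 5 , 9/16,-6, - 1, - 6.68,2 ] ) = [  -  6.68, - 6 ,- 5, - 5,  -  1 , - 1/13 , 0,  9/16, 2] 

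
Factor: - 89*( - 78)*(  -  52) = -360984=-2^3*3^1*13^2*89^1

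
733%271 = 191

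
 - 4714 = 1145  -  5859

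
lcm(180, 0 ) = 0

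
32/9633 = 32/9633  =  0.00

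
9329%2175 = 629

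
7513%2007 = 1492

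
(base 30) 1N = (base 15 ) 38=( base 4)311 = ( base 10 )53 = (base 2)110101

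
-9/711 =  -1/79= - 0.01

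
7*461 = 3227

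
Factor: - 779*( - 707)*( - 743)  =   - 7^1* 19^1 * 41^1*101^1*743^1 = - 409209479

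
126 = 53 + 73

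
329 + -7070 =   -  6741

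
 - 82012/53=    - 82012/53 = - 1547.40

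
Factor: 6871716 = 2^2 * 3^4*127^1*167^1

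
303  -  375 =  - 72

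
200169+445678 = 645847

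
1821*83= 151143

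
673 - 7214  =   - 6541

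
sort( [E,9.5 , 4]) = [E,4,9.5]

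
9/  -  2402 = - 9/2402 = - 0.00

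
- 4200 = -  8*525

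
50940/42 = 1212 + 6/7 = 1212.86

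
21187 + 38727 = 59914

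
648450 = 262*2475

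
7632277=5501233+2131044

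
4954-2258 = 2696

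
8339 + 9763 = 18102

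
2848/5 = 569 + 3/5 = 569.60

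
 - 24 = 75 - 99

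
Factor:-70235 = - 5^1*11^1*1277^1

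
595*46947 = 27933465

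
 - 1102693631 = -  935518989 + -167174642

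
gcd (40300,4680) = 260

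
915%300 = 15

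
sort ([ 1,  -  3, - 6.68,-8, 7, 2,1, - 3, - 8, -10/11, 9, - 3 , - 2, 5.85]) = [ - 8, - 8, - 6.68 ,- 3,-3,-3, - 2,-10/11, 1, 1, 2, 5.85, 7,9 ] 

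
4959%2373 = 213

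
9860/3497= 2 + 2866/3497 = 2.82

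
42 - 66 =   -  24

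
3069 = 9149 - 6080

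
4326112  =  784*5518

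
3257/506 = 6 + 221/506 =6.44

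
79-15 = 64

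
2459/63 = 39  +  2/63 = 39.03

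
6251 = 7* 893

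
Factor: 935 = 5^1*11^1*17^1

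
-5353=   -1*5353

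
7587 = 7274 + 313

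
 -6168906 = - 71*86886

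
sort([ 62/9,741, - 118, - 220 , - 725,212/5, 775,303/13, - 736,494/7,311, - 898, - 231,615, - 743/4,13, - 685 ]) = [  -  898, - 736,  -  725, - 685, - 231, -220,-743/4,  -  118,62/9,  13,303/13, 212/5,494/7, 311,615, 741,775] 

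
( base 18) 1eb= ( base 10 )587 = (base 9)722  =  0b1001001011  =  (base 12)40B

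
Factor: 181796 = 2^2*47^1*967^1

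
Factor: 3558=2^1 * 3^1*593^1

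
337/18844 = 337/18844 = 0.02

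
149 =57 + 92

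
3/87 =1/29= 0.03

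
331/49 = 331/49 = 6.76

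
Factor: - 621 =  - 3^3*23^1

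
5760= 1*5760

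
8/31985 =8/31985 = 0.00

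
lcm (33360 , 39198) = 1567920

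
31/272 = 31/272 = 0.11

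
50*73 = 3650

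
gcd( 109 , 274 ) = 1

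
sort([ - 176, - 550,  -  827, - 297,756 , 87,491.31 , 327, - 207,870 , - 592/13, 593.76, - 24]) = [ - 827 , - 550, - 297, - 207 , - 176 , - 592/13 , - 24,87, 327,491.31,  593.76, 756, 870]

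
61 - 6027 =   -  5966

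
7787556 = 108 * 72107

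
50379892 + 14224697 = 64604589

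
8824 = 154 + 8670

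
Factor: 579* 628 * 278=2^3* 3^1*139^1 * 157^1*193^1=   101084136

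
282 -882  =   - 600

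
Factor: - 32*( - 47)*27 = 2^5*3^3 *47^1 = 40608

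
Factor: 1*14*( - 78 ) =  - 2^2*3^1*7^1*13^1 =- 1092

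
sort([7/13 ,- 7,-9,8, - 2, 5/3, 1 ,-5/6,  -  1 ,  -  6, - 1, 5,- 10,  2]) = [ - 10  , -9, - 7,  -  6,-2,-1, -1 ,-5/6, 7/13,  1, 5/3,2,5, 8]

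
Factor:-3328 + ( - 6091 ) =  - 9419^1 = - 9419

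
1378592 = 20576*67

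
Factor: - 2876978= - 2^1*13^1 * 17^1 * 23^1*283^1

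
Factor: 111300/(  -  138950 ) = -318/397 = - 2^1*3^1*53^1*397^( - 1 ) 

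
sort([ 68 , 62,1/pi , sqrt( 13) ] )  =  [ 1/pi,  sqrt(13),62,  68] 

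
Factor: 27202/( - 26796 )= -2^( - 1)*3^( - 1)*11^ ( - 1) * 67^1   =  - 67/66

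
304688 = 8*38086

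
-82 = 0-82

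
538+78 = 616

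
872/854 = 436/427 = 1.02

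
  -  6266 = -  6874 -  - 608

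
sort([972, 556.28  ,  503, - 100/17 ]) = [- 100/17, 503,556.28, 972 ] 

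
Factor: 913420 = 2^2*5^1*109^1*419^1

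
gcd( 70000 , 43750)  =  8750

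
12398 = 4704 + 7694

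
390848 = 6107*64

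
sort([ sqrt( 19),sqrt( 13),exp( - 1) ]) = [exp( - 1 ),sqrt( 13),sqrt ( 19 ) ] 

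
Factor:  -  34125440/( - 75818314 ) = 2^6 * 5^1 * 11^( - 1 )*13^(- 1) * 71^1*179^( - 1 ) * 751^1 * 1481^( - 1) = 17062720/37909157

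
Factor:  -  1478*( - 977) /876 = 722003/438=2^( - 1 )*3^ (- 1 ) *73^( - 1) * 739^1 * 977^1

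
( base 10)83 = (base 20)43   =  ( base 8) 123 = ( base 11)76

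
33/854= 33/854 = 0.04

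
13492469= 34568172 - 21075703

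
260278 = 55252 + 205026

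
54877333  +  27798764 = 82676097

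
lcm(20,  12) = 60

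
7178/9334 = 3589/4667  =  0.77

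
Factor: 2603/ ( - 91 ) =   -  7^(  -  1)*13^ ( - 1 )*19^1*137^1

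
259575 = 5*51915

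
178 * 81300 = 14471400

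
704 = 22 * 32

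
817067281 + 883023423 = 1700090704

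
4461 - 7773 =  - 3312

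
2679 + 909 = 3588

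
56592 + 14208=70800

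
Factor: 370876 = 2^2*11^1*8429^1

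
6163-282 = 5881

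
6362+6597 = 12959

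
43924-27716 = 16208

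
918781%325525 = 267731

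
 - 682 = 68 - 750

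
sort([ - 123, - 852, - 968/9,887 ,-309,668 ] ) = [-852,  -  309, - 123, - 968/9, 668,887]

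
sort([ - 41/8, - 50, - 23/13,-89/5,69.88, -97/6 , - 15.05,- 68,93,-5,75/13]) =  [ -68,-50, - 89/5 , - 97/6, - 15.05, - 41/8,- 5, - 23/13,75/13, 69.88, 93]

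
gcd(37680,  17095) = 5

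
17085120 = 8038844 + 9046276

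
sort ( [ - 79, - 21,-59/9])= [ - 79, - 21, - 59/9]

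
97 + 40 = 137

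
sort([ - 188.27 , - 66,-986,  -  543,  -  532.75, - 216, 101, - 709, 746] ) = [ - 986, - 709,- 543, - 532.75,  -  216, - 188.27, -66,101, 746]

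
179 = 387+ - 208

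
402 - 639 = - 237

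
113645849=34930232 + 78715617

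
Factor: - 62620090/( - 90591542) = 31310045/45295771 = 5^1*13^1 * 179^(-1)* 253049^ ( - 1 )*481693^1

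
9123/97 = 94 + 5/97 = 94.05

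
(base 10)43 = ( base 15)2D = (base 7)61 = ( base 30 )1D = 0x2B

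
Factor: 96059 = 96059^1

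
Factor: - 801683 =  - 801683^1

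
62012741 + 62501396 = 124514137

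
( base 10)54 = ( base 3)2000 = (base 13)42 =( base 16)36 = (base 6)130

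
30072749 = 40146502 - 10073753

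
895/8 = 895/8 = 111.88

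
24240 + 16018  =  40258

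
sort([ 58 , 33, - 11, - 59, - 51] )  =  [ -59, - 51,- 11 , 33 , 58]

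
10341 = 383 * 27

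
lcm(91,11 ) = 1001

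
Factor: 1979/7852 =2^( - 2 )*13^( - 1 )*151^ ( - 1 )*1979^1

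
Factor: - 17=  - 17^1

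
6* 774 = 4644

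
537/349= 1 + 188/349 = 1.54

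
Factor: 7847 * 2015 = 5^1 * 7^1*13^1*19^1*31^1*59^1 = 15811705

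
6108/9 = 678  +  2/3  =  678.67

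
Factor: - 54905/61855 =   -  79/89  =  -79^1*89^( - 1 )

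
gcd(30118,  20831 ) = 37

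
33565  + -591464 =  - 557899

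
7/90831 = 7/90831 = 0.00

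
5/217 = 5/217 = 0.02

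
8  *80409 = 643272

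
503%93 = 38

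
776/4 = 194 = 194.00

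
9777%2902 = 1071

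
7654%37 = 32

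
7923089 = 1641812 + 6281277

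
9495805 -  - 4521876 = 14017681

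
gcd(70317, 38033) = 1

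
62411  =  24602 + 37809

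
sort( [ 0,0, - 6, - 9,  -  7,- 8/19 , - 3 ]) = [-9, - 7, - 6, - 3, - 8/19,0,0]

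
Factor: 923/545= 5^( - 1 ) * 13^1 * 71^1 * 109^( - 1) 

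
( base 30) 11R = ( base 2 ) 1110111101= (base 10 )957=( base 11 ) 7A0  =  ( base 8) 1675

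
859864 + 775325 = 1635189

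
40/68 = 10/17 = 0.59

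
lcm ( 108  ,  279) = 3348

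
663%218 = 9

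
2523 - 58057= - 55534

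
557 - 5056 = -4499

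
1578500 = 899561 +678939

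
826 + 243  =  1069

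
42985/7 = 42985/7= 6140.71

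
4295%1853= 589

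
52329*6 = 313974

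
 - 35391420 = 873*( - 40540 )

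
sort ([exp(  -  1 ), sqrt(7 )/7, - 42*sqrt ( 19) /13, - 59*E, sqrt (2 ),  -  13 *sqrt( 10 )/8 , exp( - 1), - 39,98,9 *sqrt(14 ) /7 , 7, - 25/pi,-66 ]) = [ - 59*E ,- 66,- 39, - 42*sqrt( 19) /13, - 25/pi,  -  13*sqrt( 10)/8,exp ( - 1 ),exp(-1 ),sqrt( 7)/7 , sqrt(2 )  ,  9*sqrt ( 14) /7, 7, 98 ] 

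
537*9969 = 5353353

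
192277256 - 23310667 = 168966589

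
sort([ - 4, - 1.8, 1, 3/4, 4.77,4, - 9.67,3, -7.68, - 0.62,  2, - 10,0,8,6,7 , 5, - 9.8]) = [ - 10, - 9.8, - 9.67,-7.68,-4, - 1.8, -0.62, 0, 3/4, 1, 2,3,4,  4.77,5,6,7 , 8]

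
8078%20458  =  8078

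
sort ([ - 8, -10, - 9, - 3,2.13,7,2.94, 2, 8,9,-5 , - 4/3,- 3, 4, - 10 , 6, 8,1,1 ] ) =[ - 10,- 10, - 9, - 8,-5 ,-3, -3,-4/3,1, 1, 2, 2.13, 2.94, 4,  6, 7,8, 8, 9] 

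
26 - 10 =16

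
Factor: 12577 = 12577^1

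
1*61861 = 61861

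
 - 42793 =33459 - 76252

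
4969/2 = 4969/2=2484.50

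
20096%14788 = 5308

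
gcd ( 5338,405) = 1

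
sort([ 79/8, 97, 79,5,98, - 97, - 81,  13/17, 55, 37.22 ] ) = [ - 97, - 81, 13/17, 5,  79/8, 37.22, 55,  79, 97, 98]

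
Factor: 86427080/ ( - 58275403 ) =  - 2^3*5^1*2160677^1* 58275403^ (-1)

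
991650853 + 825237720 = 1816888573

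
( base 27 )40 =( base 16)6C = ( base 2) 1101100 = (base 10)108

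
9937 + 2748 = 12685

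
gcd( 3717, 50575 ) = 7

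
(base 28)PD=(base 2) 1011001001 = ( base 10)713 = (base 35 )kd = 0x2C9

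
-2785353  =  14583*( -191)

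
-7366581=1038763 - 8405344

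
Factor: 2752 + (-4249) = -1497 = - 3^1 * 499^1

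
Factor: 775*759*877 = 515873325 =3^1*5^2*11^1*23^1*31^1*877^1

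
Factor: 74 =2^1 * 37^1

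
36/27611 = 36/27611  =  0.00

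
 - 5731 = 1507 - 7238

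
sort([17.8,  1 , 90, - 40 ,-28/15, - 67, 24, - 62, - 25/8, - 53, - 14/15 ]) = [-67, - 62,- 53, - 40, - 25/8, - 28/15, - 14/15, 1, 17.8, 24, 90 ] 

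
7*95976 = 671832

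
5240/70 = 74 + 6/7= 74.86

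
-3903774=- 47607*82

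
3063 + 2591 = 5654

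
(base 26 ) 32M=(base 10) 2102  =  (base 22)47c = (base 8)4066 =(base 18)68e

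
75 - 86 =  - 11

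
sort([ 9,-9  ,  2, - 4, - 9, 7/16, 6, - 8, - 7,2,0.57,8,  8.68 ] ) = [- 9, - 9 , - 8, - 7,-4 , 7/16,0.57,  2,2, 6, 8,8.68,9 ]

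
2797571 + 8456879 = 11254450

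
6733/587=11 + 276/587 = 11.47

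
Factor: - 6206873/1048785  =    -  3^(-1)*5^( - 1)* 29^(- 1)*443^1*2411^( - 1 ) * 14011^1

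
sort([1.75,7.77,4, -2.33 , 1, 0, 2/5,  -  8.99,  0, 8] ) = [-8.99, - 2.33,0, 0, 2/5,1 , 1.75,4, 7.77,  8 ] 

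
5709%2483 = 743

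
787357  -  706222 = 81135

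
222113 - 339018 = -116905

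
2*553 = 1106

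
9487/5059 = 9487/5059 = 1.88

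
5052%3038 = 2014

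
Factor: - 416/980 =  - 104/245 = - 2^3 * 5^( - 1)*7^( - 2 )*13^1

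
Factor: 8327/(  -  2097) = - 3^( - 2 )*11^1*233^(  -  1 )*757^1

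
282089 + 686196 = 968285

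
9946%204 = 154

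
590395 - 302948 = 287447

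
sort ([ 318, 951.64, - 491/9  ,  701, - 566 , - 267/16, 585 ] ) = [ - 566,-491/9, - 267/16,318, 585, 701, 951.64]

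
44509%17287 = 9935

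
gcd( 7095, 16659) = 3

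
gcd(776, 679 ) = 97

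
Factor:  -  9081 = -3^2*1009^1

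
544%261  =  22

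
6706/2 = 3353 = 3353.00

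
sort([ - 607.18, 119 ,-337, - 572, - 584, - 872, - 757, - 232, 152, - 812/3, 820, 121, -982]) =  [-982, - 872, - 757, - 607.18, - 584 ,-572, - 337, - 812/3, - 232, 119,121, 152, 820]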